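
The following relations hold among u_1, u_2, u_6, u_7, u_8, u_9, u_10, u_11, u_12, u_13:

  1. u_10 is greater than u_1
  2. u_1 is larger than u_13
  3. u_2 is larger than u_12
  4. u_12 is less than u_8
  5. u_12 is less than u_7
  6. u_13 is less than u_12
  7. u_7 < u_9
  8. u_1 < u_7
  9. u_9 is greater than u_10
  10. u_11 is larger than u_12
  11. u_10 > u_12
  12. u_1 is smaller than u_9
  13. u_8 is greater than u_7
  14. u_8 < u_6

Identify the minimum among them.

Chaining upward from u_13: directly above it, u_12, u_1; then u_10, u_11, u_7, u_9, u_8, u_2; then u_6.
That covers every other element, and nothing is given below u_13, so u_13 is the minimum.

u_13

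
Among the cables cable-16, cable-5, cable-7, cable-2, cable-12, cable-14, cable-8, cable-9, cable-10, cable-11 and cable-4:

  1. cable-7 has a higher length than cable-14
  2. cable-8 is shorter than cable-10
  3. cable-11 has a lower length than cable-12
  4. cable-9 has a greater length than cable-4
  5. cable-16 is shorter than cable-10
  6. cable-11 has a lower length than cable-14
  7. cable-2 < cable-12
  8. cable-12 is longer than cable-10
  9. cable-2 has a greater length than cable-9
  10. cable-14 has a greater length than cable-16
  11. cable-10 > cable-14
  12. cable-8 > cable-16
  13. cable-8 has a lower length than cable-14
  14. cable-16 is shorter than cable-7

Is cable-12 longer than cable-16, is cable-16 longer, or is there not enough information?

cable-12

cable-16 < cable-8 and cable-8 < cable-14 give cable-16 < cable-14.
With cable-14 < cable-10: cable-16 < cable-8 < cable-14 < cable-10.
With cable-10 < cable-12: cable-16 < cable-8 < cable-14 < cable-10 < cable-12.
So cable-12 is longer.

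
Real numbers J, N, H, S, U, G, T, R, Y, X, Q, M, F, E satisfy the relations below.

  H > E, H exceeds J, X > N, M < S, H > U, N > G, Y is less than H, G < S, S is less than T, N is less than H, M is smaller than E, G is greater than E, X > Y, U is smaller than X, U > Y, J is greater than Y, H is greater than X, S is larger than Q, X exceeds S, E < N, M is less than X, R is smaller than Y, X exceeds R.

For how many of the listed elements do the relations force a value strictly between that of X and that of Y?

The relations place Y below X. An element lies strictly between them when it is forced above Y and also forced below X.
Above Y: {J, U, H}. Below X: {M, Q, E, G, R, S, N, U}.
Intersection: {U} — 1.

1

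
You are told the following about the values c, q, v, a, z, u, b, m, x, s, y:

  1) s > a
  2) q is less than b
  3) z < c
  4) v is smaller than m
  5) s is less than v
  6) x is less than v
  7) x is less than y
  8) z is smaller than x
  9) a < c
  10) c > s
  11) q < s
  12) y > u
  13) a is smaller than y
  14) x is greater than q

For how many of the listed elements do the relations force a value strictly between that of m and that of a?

2

Chaining upward from a reaches: s, c, v, y.
Chaining downward from m reaches: q, s, z, x, v.
Strictly between a and m are those in both lists: s, v — 2 elements.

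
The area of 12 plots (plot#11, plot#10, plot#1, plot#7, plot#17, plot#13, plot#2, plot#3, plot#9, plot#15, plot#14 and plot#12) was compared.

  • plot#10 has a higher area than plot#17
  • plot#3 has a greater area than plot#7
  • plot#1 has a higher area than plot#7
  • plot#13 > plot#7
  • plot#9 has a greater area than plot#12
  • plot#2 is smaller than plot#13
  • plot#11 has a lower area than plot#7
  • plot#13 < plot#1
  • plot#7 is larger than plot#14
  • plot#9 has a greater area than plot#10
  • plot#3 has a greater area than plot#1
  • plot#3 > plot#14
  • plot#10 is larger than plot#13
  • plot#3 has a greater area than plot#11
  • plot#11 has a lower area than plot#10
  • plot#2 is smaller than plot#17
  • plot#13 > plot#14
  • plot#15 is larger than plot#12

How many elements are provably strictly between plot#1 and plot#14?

2

Chaining upward from plot#14 reaches: plot#7, plot#13, plot#10, plot#9, plot#3.
Chaining downward from plot#1 reaches: plot#11, plot#2, plot#7, plot#13.
Strictly between plot#14 and plot#1 are those in both lists: plot#7, plot#13 — 2 elements.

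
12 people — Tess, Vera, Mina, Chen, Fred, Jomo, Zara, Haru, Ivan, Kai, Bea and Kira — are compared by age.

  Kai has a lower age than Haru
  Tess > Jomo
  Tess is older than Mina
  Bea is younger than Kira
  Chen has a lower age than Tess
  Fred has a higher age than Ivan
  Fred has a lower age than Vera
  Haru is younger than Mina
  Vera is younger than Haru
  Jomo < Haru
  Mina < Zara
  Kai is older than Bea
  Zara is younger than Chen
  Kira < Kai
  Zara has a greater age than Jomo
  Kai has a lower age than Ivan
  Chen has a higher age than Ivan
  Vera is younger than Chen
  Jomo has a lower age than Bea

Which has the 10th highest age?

Piecing the relations together gives one ordering: Jomo < Bea < Kira < Kai < Ivan < Fred < Vera < Haru < Mina < Zara < Chen < Tess.
The 10th largest is Kira.

Kira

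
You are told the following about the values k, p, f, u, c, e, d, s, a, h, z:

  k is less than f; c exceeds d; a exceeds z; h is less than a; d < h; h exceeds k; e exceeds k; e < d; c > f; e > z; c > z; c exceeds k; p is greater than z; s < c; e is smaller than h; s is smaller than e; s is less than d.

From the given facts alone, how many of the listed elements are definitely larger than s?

From s the given relations immediately reach e, d, c.
From those, h — 4 in total.
From those, a — 5 in total.
Nothing else is reachable above s; 5 in all.

5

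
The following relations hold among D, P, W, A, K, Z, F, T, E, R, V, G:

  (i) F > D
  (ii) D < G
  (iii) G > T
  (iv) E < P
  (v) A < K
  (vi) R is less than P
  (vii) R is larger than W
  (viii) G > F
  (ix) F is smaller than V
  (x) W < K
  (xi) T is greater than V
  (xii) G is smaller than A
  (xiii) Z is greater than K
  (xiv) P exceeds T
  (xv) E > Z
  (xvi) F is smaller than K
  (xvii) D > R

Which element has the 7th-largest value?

T

The consecutive relations fix a unique order: W < R < D < F < V < T < G < A < K < Z < E < P.
The 7th largest is T.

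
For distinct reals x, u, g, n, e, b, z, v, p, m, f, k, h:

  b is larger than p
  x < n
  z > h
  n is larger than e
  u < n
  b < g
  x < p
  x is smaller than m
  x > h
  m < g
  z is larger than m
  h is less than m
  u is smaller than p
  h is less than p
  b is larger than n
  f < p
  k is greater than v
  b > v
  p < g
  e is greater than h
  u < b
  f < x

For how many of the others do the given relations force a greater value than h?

The elements the relations force above h are x, m, e, p, n, b, g, z — no chain reaches any other.
That is 8.

8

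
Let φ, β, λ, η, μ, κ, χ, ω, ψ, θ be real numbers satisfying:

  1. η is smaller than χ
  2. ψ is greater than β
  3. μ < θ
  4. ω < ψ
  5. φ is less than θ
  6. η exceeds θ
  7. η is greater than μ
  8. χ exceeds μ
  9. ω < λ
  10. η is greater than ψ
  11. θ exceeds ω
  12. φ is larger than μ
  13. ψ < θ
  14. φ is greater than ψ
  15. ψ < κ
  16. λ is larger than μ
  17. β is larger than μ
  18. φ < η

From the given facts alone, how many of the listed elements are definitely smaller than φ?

4

Directly below φ: μ, ψ.
One step further: ω, β (4 so far).
Nothing else is reachable below φ; 4 in all.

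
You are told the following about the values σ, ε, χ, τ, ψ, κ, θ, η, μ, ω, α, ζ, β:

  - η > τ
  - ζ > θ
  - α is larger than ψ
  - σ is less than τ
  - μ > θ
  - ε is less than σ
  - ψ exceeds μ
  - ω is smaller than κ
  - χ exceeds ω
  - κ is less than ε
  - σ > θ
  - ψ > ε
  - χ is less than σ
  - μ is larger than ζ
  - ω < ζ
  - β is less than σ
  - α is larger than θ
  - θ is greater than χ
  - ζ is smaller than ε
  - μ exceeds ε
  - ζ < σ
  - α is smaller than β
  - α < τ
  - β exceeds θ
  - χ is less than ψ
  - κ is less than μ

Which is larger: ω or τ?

ω < χ < θ < ζ < ε < μ < ψ < α < β < σ < τ, by transitivity through χ, θ, ζ, ε, μ, ψ, α, β, σ.
So ω < τ; τ is the larger of the two.

τ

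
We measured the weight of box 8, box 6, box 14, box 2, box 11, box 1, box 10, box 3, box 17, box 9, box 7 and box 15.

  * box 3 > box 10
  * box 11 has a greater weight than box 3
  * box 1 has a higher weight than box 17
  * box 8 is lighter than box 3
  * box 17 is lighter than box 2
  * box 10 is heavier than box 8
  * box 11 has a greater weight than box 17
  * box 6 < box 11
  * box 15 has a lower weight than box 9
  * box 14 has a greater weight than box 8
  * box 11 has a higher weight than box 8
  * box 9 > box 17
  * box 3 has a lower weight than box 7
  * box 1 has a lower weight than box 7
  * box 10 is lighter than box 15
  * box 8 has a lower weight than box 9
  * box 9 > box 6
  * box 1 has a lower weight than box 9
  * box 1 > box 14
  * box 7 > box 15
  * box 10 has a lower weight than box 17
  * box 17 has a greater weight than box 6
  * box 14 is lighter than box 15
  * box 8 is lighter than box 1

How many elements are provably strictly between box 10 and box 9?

The relations place box 10 below box 9. An element lies strictly between them when it is forced above box 10 and also forced below box 9.
Above box 10: {box 17, box 15, box 1, box 3, box 7, box 11, box 2}. Below box 9: {box 8, box 6, box 17, box 14, box 15, box 1}.
Intersection: {box 17, box 15, box 1} — 3.

3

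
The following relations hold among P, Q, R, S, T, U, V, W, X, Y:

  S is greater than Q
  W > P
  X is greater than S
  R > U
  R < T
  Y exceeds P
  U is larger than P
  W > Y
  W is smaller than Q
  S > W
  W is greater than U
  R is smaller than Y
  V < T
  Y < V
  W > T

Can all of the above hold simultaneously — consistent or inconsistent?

Every relation is compatible with P < U < R < Y < V < T < W < Q < S < X; the set is consistent.

consistent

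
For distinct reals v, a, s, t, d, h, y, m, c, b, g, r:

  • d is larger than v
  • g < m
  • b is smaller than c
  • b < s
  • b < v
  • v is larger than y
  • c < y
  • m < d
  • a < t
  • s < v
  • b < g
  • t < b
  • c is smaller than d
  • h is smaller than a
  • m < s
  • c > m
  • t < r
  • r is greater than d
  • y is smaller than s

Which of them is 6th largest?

c

Chaining the given pairs: h < a < t < b < g < m < c < y < s < v < d < r.
The 6th largest is c.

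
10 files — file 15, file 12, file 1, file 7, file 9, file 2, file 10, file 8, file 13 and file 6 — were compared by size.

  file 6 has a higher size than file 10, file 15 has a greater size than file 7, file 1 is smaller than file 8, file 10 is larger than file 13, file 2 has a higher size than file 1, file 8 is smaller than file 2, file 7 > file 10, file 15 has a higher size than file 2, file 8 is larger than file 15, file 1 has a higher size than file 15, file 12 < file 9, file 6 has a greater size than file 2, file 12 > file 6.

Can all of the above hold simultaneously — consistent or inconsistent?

inconsistent

Chaining the given relations yields file 15 < file 1 < file 8 < file 2, so file 15 < file 2. But one relation states file 2 < file 15. These cannot both hold.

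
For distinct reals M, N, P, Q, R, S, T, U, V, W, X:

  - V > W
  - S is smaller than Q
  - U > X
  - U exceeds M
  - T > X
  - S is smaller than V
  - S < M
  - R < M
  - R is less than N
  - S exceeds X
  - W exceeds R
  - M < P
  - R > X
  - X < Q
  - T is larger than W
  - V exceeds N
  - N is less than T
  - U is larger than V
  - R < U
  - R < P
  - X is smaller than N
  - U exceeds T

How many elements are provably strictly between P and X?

The relations place X below P. An element lies strictly between them when it is forced above X and also forced below P.
Above X: {R, W, S, Q, M, N, V, T, U}. Below P: {R, S, M}.
Intersection: {R, S, M} — 3.

3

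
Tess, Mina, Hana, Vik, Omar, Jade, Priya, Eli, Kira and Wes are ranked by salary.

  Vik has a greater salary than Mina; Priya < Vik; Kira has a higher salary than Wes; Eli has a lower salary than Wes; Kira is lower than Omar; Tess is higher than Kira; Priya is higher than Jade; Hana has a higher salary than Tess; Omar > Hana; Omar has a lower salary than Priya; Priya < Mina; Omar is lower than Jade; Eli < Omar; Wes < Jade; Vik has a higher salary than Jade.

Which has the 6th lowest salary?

Omar

Chaining the given pairs: Eli < Wes < Kira < Tess < Hana < Omar < Jade < Priya < Mina < Vik.
The 6th smallest is Omar.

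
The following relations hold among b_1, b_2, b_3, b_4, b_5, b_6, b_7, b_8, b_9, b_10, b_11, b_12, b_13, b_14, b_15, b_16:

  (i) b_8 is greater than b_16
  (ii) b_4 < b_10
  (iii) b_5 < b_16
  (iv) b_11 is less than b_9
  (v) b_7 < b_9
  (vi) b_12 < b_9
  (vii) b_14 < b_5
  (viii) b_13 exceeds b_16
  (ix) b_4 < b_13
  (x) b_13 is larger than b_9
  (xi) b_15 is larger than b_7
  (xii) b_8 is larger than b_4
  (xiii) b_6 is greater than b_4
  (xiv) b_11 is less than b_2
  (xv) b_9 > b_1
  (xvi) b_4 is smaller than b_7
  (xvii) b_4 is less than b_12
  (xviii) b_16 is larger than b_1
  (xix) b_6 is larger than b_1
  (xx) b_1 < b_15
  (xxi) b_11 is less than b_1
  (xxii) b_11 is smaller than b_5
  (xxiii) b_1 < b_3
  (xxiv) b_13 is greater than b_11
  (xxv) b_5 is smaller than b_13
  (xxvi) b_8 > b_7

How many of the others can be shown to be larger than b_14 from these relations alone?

The elements the relations force above b_14 are b_5, b_16, b_8, b_13 — no chain reaches any other.
That is 4.

4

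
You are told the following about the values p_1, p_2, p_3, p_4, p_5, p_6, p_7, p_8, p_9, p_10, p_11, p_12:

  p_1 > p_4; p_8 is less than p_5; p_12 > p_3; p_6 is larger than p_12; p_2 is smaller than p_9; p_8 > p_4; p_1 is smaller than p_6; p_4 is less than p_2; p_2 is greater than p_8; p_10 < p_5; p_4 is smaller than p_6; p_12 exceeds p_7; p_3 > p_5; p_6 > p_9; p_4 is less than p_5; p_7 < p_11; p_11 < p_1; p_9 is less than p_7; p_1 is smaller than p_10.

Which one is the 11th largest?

p_8

The consecutive relations fix a unique order: p_4 < p_8 < p_2 < p_9 < p_7 < p_11 < p_1 < p_10 < p_5 < p_3 < p_12 < p_6.
The 11th largest is p_8.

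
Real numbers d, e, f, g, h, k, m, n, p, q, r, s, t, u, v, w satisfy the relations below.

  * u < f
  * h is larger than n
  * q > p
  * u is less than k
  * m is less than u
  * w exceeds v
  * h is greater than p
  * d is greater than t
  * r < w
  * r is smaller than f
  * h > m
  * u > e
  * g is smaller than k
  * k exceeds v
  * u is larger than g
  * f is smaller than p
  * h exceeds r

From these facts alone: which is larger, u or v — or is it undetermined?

undetermined

Following every chain through v: above v we get w, k.
u is not reached, and no chain runs the other way from u to v.
So the given relations leave the order of v and u undetermined.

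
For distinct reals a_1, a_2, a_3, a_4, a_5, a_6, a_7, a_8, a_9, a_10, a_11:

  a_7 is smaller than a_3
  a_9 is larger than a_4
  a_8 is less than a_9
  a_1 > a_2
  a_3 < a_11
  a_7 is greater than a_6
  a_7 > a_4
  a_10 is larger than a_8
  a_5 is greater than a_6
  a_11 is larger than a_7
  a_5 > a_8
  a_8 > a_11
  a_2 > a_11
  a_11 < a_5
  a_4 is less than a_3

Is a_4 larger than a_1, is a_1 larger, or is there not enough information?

a_1

Link the given pairs in sequence: a_4 < a_7; a_7 < a_3; a_3 < a_11; a_11 < a_2; a_2 < a_1.
Together: a_4 < a_7 < a_3 < a_11 < a_2 < a_1.
So a_1 is larger.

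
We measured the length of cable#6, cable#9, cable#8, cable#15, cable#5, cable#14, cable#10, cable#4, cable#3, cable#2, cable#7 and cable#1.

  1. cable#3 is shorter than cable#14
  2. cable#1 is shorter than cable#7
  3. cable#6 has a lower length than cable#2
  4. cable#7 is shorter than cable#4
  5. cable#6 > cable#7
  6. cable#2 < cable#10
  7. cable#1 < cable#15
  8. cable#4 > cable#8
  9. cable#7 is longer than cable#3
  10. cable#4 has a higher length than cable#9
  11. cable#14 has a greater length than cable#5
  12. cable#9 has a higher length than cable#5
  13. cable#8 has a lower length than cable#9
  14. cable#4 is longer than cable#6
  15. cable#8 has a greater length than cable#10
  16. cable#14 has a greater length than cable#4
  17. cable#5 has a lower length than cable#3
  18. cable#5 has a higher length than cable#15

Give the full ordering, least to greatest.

cable#1 < cable#15 < cable#5 < cable#3 < cable#7 < cable#6 < cable#2 < cable#10 < cable#8 < cable#9 < cable#4 < cable#14

Each adjacent pair is fixed by a given relation: cable#1 < cable#15; cable#15 < cable#5; cable#5 < cable#3; cable#3 < cable#7; cable#7 < cable#6; cable#6 < cable#2; cable#2 < cable#10; cable#10 < cable#8; cable#8 < cable#9; cable#9 < cable#4; cable#4 < cable#14. Chaining them end to end gives the full order.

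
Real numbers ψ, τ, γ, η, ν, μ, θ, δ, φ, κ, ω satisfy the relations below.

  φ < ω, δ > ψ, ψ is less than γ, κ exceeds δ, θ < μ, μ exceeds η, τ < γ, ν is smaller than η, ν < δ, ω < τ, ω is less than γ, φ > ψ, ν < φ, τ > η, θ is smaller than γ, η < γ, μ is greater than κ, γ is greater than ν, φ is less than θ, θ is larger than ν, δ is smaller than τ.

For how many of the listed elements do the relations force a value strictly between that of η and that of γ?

Chaining upward from η reaches: τ, μ.
Chaining downward from γ reaches: ψ, ν, φ, δ, ω, θ, τ.
Strictly between η and γ are those in both lists: τ — 1 element.

1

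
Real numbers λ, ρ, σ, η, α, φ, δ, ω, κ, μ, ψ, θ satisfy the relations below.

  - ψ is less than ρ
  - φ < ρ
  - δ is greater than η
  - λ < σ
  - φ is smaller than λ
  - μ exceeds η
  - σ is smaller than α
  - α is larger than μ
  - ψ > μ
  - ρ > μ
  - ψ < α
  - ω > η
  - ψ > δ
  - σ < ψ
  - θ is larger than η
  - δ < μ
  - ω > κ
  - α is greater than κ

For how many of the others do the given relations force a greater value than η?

The elements the relations force above η are δ, θ, ω, μ, ψ, ρ, α — no chain reaches any other.
That is 7.

7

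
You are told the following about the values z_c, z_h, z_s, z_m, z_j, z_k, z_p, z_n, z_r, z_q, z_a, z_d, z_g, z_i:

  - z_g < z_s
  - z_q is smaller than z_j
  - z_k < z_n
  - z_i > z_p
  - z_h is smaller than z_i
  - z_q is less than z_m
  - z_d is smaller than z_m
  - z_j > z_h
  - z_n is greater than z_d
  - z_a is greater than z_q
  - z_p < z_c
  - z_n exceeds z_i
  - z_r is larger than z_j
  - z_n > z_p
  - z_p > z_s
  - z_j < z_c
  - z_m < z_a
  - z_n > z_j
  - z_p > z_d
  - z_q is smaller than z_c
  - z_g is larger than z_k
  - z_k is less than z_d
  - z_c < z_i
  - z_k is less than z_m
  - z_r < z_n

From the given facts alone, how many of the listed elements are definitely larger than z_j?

4

The elements the relations force above z_j are z_r, z_c, z_i, z_n — no chain reaches any other.
That is 4.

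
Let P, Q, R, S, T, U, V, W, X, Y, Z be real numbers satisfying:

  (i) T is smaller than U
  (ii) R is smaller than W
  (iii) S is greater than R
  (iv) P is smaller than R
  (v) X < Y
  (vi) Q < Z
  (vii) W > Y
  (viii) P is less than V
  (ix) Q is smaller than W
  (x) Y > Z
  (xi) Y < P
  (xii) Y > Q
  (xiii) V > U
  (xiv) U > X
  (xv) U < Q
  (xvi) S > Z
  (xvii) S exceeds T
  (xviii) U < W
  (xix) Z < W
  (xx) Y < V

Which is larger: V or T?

V

T < U and U < Q give T < Q.
Then Q < Z extends the chain to Z.
Then Z < Y extends the chain to Y.
Then Y < P extends the chain to P.
Then P < V extends the chain to V.
So T < V; V is the larger of the two.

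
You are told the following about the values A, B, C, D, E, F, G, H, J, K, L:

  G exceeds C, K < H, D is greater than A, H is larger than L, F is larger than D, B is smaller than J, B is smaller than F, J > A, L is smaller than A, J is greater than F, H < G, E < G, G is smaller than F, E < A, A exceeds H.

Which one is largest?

J

Chaining downward from J: directly below it, A, B, F; then E, L, H, D, G; then K, C.
That covers every other element, and nothing is given above J, so J is the largest.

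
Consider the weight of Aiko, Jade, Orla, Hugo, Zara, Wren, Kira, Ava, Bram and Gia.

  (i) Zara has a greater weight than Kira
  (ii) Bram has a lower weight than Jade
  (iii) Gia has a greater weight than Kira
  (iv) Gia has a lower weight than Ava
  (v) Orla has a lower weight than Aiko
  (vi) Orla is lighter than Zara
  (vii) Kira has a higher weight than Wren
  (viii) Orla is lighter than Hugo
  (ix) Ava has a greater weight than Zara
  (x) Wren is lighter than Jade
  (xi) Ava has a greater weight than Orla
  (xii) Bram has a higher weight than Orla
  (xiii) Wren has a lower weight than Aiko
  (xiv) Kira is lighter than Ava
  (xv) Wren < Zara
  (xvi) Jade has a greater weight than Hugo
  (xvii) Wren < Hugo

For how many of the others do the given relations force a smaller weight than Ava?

5

From Ava the given relations immediately reach Orla, Kira, Gia, Zara.
From those, Wren — 5 in total.
Nothing else is reachable below Ava; 5 in all.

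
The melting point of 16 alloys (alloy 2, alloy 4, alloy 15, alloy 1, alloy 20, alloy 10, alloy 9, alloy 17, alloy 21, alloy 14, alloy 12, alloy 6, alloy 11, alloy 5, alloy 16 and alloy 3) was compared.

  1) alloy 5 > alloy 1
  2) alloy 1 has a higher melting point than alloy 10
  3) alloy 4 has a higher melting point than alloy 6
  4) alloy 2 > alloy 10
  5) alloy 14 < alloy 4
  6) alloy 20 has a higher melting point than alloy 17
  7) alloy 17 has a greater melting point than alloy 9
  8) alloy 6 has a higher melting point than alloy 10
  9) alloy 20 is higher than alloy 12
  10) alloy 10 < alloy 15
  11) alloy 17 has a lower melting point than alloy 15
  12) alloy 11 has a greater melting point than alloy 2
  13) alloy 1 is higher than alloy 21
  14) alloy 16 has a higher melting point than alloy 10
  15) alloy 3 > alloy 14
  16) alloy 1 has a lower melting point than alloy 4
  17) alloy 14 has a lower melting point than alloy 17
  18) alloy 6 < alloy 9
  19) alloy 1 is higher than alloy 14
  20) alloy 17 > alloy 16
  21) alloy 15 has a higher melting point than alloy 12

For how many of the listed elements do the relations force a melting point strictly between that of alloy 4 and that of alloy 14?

1

Chaining upward from alloy 14 reaches: alloy 1, alloy 5, alloy 3, alloy 17, alloy 20, alloy 15.
Chaining downward from alloy 4 reaches: alloy 10, alloy 21, alloy 6, alloy 1.
Strictly between alloy 14 and alloy 4 are those in both lists: alloy 1 — 1 element.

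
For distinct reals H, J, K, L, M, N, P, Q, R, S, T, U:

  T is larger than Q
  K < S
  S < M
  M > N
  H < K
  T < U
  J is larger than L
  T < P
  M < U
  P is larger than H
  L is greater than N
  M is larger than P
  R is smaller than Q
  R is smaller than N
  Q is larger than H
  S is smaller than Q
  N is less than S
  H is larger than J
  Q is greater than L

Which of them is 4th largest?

Piecing the relations together gives one ordering: R < N < L < J < H < K < S < Q < T < P < M < U.
Counting 4 from the largest end gives T.

T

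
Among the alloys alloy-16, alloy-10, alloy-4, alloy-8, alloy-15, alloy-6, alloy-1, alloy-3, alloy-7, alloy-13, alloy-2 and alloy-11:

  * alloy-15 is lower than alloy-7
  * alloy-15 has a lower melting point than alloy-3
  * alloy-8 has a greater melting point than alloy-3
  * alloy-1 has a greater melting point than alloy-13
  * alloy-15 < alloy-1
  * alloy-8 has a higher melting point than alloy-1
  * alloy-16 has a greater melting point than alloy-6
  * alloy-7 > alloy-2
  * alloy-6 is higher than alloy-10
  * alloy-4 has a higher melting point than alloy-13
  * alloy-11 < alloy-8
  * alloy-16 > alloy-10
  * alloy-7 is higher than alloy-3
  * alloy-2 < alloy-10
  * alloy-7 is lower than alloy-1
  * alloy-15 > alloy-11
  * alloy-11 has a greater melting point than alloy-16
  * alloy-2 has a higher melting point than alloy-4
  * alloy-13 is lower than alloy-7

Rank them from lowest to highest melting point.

Nothing is placed below alloy-13, so it is least; from there alloy-13 < alloy-4; alloy-4 < alloy-2; alloy-2 < alloy-10; alloy-10 < alloy-6; alloy-6 < alloy-16; alloy-16 < alloy-11; alloy-11 < alloy-15; alloy-15 < alloy-3; alloy-3 < alloy-7; alloy-7 < alloy-1; alloy-1 < alloy-8, each given directly.

alloy-13 < alloy-4 < alloy-2 < alloy-10 < alloy-6 < alloy-16 < alloy-11 < alloy-15 < alloy-3 < alloy-7 < alloy-1 < alloy-8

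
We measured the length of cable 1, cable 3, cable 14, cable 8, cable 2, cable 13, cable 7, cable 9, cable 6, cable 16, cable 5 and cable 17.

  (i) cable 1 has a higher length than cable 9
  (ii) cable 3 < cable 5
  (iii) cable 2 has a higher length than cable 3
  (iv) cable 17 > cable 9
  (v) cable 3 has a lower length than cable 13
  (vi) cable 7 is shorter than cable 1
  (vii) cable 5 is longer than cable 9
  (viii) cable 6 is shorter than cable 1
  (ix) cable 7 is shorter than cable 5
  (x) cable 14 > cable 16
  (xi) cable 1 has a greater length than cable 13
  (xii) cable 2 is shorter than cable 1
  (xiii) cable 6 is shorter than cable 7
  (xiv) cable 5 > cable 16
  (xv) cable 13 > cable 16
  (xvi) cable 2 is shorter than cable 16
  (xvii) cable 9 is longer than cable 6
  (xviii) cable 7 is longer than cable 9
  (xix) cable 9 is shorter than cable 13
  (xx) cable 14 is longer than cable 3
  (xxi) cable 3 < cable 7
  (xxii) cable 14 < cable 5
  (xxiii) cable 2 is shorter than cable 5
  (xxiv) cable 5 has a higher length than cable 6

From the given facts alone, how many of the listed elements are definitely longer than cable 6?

Directly above cable 6: cable 9, cable 7, cable 1, cable 5.
One step further: cable 13, cable 17 (6 so far).
Nothing else is reachable above cable 6; 6 in all.

6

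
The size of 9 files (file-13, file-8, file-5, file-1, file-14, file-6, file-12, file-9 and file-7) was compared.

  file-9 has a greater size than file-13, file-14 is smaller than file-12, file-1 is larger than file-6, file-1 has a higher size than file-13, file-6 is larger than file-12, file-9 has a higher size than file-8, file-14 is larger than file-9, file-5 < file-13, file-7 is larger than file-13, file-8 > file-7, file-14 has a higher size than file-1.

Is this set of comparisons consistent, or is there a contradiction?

inconsistent

We have file-1 < file-14 stated directly, yet also file-14 < file-12 < file-6 < file-1 by chaining the others — so file-14 < file-1. Contradiction.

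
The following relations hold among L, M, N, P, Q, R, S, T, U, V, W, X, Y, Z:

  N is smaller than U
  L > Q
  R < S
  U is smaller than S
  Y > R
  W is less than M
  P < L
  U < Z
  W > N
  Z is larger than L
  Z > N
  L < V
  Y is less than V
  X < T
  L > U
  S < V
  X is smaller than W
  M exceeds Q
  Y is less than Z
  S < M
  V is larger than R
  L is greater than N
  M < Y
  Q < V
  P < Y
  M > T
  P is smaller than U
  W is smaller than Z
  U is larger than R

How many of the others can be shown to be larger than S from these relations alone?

From S the given relations immediately reach M, V.
From those, Y — 3 in total.
From those, Z — 4 in total.
No other element is forced above S by the given relations, so the count is 4.

4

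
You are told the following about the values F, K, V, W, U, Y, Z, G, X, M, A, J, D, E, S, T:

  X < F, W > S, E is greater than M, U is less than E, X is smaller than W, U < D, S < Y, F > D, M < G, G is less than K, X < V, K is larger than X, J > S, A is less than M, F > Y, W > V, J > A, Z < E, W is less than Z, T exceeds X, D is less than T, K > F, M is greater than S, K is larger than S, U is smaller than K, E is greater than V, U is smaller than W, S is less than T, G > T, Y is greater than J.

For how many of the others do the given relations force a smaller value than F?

7

The elements the relations force below F are X, U, S, A, J, Y, D — no chain reaches any other.
That is 7.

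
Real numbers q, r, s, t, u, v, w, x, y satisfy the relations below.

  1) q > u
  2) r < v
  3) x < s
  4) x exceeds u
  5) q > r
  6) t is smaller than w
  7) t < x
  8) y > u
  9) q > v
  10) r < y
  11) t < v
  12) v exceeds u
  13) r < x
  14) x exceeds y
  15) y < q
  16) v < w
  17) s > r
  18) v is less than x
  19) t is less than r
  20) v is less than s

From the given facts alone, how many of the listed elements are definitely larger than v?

4

Directly above v: q, x, w, s.
Nothing else is reachable above v; 4 in all.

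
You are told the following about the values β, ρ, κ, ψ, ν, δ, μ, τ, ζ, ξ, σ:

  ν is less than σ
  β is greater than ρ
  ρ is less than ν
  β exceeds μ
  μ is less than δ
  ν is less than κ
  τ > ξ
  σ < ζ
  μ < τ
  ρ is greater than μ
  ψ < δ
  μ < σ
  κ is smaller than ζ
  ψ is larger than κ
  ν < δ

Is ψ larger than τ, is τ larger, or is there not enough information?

Following every chain through ψ: above ψ we get δ; below ψ we get μ, ρ, ν, κ.
τ is not reached, and no chain runs the other way from τ to ψ.
So the given relations leave the order of ψ and τ undetermined.

undetermined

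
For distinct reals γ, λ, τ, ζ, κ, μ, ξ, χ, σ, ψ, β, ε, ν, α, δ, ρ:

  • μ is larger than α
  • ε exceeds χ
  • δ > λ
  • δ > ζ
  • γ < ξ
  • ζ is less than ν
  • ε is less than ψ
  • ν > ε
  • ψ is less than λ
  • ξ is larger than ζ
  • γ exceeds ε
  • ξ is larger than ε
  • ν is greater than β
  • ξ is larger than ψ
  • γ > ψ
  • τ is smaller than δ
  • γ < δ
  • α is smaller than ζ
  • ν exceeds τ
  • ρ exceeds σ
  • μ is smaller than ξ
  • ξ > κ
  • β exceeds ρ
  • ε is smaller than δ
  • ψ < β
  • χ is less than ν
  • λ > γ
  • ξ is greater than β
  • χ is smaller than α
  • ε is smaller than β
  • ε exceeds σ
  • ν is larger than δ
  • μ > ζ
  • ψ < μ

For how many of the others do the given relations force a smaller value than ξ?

11

Directly below ξ: κ, ε, ψ, γ, ζ, μ, β.
One step further: χ, σ, α, ρ (11 so far).
Nothing else is reachable below ξ; 11 in all.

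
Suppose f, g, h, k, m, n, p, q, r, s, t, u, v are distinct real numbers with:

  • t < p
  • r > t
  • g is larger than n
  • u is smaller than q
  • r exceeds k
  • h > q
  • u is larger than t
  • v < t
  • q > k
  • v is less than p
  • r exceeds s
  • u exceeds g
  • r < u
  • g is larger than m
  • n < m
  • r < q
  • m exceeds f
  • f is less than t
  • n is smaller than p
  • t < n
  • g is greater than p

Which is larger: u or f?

Link the given pairs in sequence: f < t; t < n; n < m; m < g; g < u.
Together: f < t < n < m < g < u.
So f < u; u is the larger of the two.

u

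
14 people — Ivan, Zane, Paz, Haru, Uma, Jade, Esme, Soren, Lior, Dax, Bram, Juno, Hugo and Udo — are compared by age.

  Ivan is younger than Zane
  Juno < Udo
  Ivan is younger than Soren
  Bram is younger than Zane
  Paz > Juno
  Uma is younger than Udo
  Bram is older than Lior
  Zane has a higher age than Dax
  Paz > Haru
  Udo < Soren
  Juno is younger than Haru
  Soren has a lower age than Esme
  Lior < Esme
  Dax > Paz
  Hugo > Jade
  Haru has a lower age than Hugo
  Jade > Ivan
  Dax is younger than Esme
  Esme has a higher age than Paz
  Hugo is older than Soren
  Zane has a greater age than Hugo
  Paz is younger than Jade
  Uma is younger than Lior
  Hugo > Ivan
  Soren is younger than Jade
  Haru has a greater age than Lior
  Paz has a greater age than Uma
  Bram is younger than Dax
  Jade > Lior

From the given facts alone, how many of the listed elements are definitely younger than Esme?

Directly below Esme: Lior, Soren, Paz, Dax.
One step further: Uma, Ivan, Juno, Haru, Udo, Bram (10 so far).
No other element is forced below Esme by the given relations, so the count is 10.

10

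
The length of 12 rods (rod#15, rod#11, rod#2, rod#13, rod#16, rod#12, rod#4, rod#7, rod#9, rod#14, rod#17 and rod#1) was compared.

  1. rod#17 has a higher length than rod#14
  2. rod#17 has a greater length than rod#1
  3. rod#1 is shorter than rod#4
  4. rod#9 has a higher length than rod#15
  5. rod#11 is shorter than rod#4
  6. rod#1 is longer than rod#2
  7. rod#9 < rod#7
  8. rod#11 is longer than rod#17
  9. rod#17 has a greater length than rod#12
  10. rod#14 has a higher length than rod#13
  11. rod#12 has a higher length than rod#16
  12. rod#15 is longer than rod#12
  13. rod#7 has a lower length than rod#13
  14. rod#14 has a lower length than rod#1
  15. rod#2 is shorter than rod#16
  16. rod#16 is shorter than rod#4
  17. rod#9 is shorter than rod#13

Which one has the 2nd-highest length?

Piecing the relations together gives one ordering: rod#2 < rod#16 < rod#12 < rod#15 < rod#9 < rod#7 < rod#13 < rod#14 < rod#1 < rod#17 < rod#11 < rod#4.
The 2nd largest is rod#11.

rod#11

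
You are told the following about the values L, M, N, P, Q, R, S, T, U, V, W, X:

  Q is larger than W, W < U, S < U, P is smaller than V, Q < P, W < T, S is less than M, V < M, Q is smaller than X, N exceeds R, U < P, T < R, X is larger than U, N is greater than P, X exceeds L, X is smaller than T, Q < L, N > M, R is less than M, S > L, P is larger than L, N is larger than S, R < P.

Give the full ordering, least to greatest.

W < Q < L < S < U < X < T < R < P < V < M < N

Nothing is placed below W, so it is least; from there W < Q; Q < L; L < S; S < U; U < X; X < T; T < R; R < P; P < V; V < M; M < N, each given directly.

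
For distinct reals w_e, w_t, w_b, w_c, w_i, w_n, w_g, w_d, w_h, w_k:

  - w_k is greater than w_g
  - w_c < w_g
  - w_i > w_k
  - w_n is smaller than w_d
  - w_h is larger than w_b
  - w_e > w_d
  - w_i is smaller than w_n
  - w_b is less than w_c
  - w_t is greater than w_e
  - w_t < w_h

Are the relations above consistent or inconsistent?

consistent

Every relation is compatible with w_b < w_c < w_g < w_k < w_i < w_n < w_d < w_e < w_t < w_h; the set is consistent.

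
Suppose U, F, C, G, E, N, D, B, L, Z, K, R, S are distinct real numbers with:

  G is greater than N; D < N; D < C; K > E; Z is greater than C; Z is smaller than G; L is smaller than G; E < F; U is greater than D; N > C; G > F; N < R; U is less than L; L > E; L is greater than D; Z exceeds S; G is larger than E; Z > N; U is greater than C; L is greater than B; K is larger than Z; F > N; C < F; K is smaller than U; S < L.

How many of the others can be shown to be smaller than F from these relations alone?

Directly below F: E, C, N.
One step further: D (4 so far).
No other element is forced below F by the given relations, so the count is 4.

4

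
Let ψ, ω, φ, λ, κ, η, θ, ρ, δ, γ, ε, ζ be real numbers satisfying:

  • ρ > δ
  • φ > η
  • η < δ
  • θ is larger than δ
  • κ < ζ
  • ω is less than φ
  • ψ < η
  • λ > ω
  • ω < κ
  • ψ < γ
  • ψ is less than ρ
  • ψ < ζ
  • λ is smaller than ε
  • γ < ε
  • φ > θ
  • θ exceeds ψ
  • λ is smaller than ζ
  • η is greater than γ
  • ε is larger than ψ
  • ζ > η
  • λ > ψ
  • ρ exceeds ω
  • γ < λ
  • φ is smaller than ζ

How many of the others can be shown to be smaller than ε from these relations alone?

Directly below ε: ψ, γ, λ.
One step further: ω (4 so far).
Nothing else is reachable below ε; 4 in all.

4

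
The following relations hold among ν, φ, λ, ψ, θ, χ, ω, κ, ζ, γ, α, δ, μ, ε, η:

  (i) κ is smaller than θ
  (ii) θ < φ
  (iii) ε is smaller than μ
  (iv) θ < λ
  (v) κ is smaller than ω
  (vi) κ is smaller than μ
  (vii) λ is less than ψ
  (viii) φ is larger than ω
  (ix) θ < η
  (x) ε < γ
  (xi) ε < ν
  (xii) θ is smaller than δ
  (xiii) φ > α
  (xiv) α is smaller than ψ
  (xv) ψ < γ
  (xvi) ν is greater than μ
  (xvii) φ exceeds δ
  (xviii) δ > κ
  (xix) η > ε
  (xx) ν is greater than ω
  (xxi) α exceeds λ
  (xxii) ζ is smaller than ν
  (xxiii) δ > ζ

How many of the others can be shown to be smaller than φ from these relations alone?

The elements the relations force below φ are κ, θ, λ, ζ, α, δ, ω — no chain reaches any other.
That is 7.

7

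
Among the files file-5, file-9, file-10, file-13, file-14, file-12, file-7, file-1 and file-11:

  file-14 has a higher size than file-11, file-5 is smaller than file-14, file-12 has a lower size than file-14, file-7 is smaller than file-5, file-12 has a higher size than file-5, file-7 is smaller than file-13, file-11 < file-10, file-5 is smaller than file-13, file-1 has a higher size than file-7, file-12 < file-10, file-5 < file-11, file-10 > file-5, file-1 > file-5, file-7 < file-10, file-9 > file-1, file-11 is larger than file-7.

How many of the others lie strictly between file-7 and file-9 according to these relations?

The relations place file-7 below file-9. An element lies strictly between them when it is forced above file-7 and also forced below file-9.
Above file-7: {file-5, file-12, file-11, file-1, file-10, file-13, file-14}. Below file-9: {file-5, file-1}.
Intersection: {file-5, file-1} — 2.

2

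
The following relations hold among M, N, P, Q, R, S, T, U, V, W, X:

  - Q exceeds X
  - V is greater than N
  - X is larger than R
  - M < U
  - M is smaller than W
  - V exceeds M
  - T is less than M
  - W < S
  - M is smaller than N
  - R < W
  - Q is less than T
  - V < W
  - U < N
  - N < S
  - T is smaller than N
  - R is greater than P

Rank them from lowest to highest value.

Each adjacent pair is fixed by a given relation: P < R; R < X; X < Q; Q < T; T < M; M < U; U < N; N < V; V < W; W < S. Chaining them end to end gives the full order.

P < R < X < Q < T < M < U < N < V < W < S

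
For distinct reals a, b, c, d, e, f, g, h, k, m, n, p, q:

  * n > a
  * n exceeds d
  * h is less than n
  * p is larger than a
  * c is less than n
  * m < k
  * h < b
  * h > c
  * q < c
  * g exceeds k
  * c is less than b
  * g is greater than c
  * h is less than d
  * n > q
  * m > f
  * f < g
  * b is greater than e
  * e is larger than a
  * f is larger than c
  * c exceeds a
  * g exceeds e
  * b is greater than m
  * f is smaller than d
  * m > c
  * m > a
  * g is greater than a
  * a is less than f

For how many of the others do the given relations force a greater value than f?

Directly above f: d, m, g.
One step further: k, b, n (6 so far).
Nothing else is reachable above f; 6 in all.

6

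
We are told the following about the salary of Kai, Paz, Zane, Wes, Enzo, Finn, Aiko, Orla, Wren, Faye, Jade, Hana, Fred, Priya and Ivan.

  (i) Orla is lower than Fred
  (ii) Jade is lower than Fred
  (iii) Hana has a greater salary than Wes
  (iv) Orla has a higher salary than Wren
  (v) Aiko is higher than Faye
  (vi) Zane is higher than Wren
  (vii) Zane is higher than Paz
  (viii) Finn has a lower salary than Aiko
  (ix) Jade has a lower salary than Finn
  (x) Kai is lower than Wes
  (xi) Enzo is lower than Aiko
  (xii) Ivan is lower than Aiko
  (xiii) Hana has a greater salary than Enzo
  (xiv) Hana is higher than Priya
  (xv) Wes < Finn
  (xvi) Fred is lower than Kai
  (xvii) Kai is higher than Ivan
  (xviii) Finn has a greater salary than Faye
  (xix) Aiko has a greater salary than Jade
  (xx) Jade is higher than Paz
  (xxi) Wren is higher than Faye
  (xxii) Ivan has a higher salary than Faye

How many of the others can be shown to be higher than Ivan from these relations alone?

5

Directly above Ivan: Kai, Aiko.
One step further: Wes (3 so far).
One step further: Finn, Hana (5 so far).
No other element is forced above Ivan by the given relations, so the count is 5.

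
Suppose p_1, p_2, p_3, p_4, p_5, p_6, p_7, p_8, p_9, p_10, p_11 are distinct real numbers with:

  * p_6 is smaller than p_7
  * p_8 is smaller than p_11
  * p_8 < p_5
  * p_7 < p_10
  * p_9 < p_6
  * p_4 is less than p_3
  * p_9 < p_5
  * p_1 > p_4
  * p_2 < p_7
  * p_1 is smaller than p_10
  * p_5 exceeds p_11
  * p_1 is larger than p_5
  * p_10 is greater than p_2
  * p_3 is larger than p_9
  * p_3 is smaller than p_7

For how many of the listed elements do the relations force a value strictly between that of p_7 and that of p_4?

Chaining upward from p_4 reaches: p_1, p_3, p_10.
Chaining downward from p_7 reaches: p_9, p_6, p_3, p_2.
Strictly between p_4 and p_7 are those in both lists: p_3 — 1 element.

1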